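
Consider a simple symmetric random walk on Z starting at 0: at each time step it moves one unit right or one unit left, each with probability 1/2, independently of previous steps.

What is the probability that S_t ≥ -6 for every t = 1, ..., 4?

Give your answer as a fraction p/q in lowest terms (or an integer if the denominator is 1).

Let f(t,s) = #length-t paths at position s with S_1..S_t all ≥ -6.
f(t,s) = f(t-1,s-1) + f(t-1,s+1) for s ≥ -6; f(t,s) = 0 for s < -6.
t=0: f(0,0)=1
t=1: f(1,-1)=1 f(1,1)=1
t=2: f(2,-2)=1 f(2,0)=2 f(2,2)=1
t=3: f(3,-3)=1 f(3,-1)=3 f(3,1)=3 f(3,3)=1
t=4: f(4,-4)=1 f(4,-2)=4 f(4,0)=6 f(4,2)=4 f(4,4)=1
Σ_s f(4,s) = 16
P = 16/16 = 1

Answer: 1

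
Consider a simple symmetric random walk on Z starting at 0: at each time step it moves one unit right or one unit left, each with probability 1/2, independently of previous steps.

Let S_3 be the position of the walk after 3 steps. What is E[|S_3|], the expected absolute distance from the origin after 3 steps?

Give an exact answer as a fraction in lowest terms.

S_3 takes values m ≡ 1 (mod 2) with |m| ≤ 3; P(S_3=m) = C(3,(3+m)/2)/2^3.
Total paths: 2^3 = 8
Distribution: P(S=-3)=1/8, P(S=-1)=3/8, P(S=1)=3/8, P(S=3)=1/8
E[|S_3|] = Σ_m |m|·P(S_3=m) = 12/8 = 3/2

Answer: 3/2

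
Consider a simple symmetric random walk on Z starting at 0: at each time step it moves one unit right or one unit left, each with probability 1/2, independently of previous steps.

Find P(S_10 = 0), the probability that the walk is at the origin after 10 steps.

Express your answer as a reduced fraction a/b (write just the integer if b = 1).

Answer: 63/256

Derivation:
To return to 0 after 10 steps: need exactly 5 steps of +1 and 5 of -1.
Favorable paths: C(10,5) = 252
Total paths: 2^10 = 1024
P = 252/1024 = 63/256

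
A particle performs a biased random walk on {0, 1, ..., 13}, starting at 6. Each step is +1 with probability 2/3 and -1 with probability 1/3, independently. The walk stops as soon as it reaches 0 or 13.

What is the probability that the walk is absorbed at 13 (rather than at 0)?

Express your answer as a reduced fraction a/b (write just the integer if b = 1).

Answer: 8064/8191

Derivation:
Biased walk: p = 2/3, q = 1/3, r = q/p = 1/2
Gambler's ruin: P(hit 13 before 0 | start at 6) = (1 - r^a)/(1 - r^N)
r^6 = 1/64; r^13 = 1/8192
P = (1 - 1/64) / (1 - 1/8192) = 63/64 / 8191/8192 = 8064/8191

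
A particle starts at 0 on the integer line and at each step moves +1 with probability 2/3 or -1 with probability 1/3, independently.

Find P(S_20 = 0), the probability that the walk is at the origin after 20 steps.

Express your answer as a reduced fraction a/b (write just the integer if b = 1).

To be at 0 after 20 steps: need exactly 10 steps of +1 and 10 of -1.
Number of such sequences: C(20,10) = 184756
Each has probability (2/3)^10 · (1/3)^10 = 1024/3486784401
P = 184756 · 1024/3486784401 = 189190144/3486784401

Answer: 189190144/3486784401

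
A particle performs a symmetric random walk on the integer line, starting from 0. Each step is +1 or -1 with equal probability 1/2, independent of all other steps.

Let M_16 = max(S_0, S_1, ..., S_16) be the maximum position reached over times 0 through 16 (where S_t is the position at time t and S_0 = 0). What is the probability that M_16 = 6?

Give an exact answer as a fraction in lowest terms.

Let M_16 = max(S_0,...,S_16). Use the reflection principle: for j ≥ 1, #{paths with M_16 ≥ j} = #{S_16 ≥ j} + #{S_16 ≥ j+1}.
By reflection, #{M_16 ≥ 6} = #{S_16 ≥ 6} + #{S_16 ≥ 7} = 6885 + 2517 = 9402.
#{M_16 ≥ 7} = #{S_16 ≥ 7} + #{S_16 ≥ 8} = 2517 + 2517 = 5034.
#{M_16 = 6} = 9402 - 5034 = 4368.
P(M_16 = 6) = 4368/65536 = 273/4096

Answer: 273/4096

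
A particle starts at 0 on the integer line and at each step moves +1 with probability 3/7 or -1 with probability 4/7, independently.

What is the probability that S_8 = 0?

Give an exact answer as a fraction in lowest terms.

Answer: 207360/823543

Derivation:
To be at 0 after 8 steps: need exactly 4 steps of +1 and 4 of -1.
Number of such sequences: C(8,4) = 70
Each has probability (3/7)^4 · (4/7)^4 = 20736/5764801
P = 70 · 20736/5764801 = 207360/823543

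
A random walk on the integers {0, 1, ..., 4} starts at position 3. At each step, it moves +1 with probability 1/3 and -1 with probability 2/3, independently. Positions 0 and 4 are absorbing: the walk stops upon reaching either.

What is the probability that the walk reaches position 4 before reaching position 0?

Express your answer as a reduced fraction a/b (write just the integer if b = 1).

Biased walk: p = 1/3, q = 2/3, r = q/p = 2
Gambler's ruin: P(hit 4 before 0 | start at 3) = (1 - r^a)/(1 - r^N)
r^3 = 8; r^4 = 16
P = (1 - 8) / (1 - 16) = -7 / -15 = 7/15

Answer: 7/15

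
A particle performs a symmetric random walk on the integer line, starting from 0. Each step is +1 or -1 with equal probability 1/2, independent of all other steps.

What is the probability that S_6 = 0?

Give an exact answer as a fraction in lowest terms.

Answer: 5/16

Derivation:
To reach position 0 after 6 steps: need 3 steps of +1 and 3 of -1.
Favorable paths: C(6,3) = 20
Total paths: 2^6 = 64
P = 20/64 = 5/16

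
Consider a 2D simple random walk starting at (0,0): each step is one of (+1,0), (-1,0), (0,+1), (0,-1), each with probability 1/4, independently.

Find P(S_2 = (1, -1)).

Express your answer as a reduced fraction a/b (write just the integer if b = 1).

Answer: 1/8

Derivation:
Let h be the number of horizontal steps (so 2-h are vertical). To end at (1,-1) need (h+1)/2 right-steps and ((2-h)-1)/2 up-steps.
Sum over h with 1 ≤ h ≤ 1, h ≡ 1 (mod 2), 2-h ≡ 1 (mod 2):
h=1: C(2,1)·C(1,1)·C(1,0) = 2·1·1 = 2
Total favorable: 2
Total paths: 4^2 = 16
P = 2/16 = 1/8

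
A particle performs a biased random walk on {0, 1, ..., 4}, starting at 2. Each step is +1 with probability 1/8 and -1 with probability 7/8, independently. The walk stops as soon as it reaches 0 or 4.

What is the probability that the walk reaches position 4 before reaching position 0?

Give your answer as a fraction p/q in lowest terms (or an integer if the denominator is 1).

Biased walk: p = 1/8, q = 7/8, r = q/p = 7
Gambler's ruin: P(hit 4 before 0 | start at 2) = (1 - r^a)/(1 - r^N)
r^2 = 49; r^4 = 2401
P = (1 - 49) / (1 - 2401) = -48 / -2400 = 1/50

Answer: 1/50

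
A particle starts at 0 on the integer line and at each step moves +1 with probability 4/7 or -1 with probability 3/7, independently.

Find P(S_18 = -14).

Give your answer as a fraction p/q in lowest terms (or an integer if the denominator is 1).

Answer: 105378373008/1628413597910449

Derivation:
To reach position -14 after 18 steps: need 2 steps of +1 and 16 steps of -1.
Number of such sequences: C(18,2) = 153
Each has probability (4/7)^2 · (3/7)^16 = 688747536/1628413597910449
P = 153 · 688747536/1628413597910449 = 105378373008/1628413597910449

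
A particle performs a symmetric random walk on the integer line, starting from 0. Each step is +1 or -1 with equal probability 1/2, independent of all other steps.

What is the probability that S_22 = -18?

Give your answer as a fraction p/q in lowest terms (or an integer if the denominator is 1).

Answer: 231/4194304

Derivation:
To reach position -18 after 22 steps: need 2 steps of +1 and 20 of -1.
Favorable paths: C(22,2) = 231
Total paths: 2^22 = 4194304
P = 231/4194304 = 231/4194304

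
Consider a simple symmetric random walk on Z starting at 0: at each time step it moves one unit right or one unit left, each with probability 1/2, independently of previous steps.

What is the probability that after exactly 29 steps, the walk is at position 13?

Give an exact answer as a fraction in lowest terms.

To reach position 13 after 29 steps: need 21 steps of +1 and 8 of -1.
Favorable paths: C(29,21) = 4292145
Total paths: 2^29 = 536870912
P = 4292145/536870912 = 4292145/536870912

Answer: 4292145/536870912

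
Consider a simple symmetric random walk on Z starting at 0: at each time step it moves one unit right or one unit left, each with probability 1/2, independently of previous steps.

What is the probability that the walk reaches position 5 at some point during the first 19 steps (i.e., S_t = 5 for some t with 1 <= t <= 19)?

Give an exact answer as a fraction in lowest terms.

Count via complement. Let g(t,s) = #length-t paths at position s with S_1..S_t all ≠ 5.
g(t,s) = g(t-1,s-1) + g(t-1,s+1) for s ≠ 5; g(t,5) = 0.
t=0: g(0,0)=1
t=1: g(1,-1)=1 g(1,1)=1
t=2: g(2,-2)=1 g(2,0)=2 g(2,2)=1
t=3: g(3,-3)=1 g(3,-1)=3 g(3,1)=3 g(3,3)=1
t=4: g(4,-4)=1 g(4,-2)=4 g(4,0)=6 g(4,2)=4 g(4,4)=1
t=5: g(5,-5)=1 g(5,-3)=5 g(5,-1)=10 g(5,1)=10 g(5,3)=5
t=6: g(6,-6)=1 g(6,-4)=6 g(6,-2)=15 g(6,0)=20 g(6,2)=15 g(6,4)=5
t=7: g(7,-7)=1 g(7,-5)=7 g(7,-3)=21 g(7,-1)=35 g(7,1)=35 g(7,3)=20
t=8: g(8,-8)=1 g(8,-6)=8 g(8,-4)=28 g(8,-2)=56 g(8,0)=70 g(8,2)=55 g(8,4)=20
t=9: g(9,-9)=1 g(9,-7)=9 g(9,-5)=36 g(9,-3)=84 g(9,-1)=126 g(9,1)=125 g(9,3)=75
t=10: g(10,-10)=1 g(10,-8)=10 g(10,-6)=45 g(10,-4)=120 g(10,-2)=210 g(10,0)=251 g(10,2)=200 g(10,4)=75
t=11: g(11,-11)=1 g(11,-9)=11 g(11,-7)=55 g(11,-5)=165 g(11,-3)=330 g(11,-1)=461 g(11,1)=451 g(11,3)=275
t=12: g(12,-12)=1 g(12,-10)=12 g(12,-8)=66 g(12,-6)=220 g(12,-4)=495 g(12,-2)=791 g(12,0)=912 g(12,2)=726 g(12,4)=275
t=13: g(13,-13)=1 g(13,-11)=13 g(13,-9)=78 g(13,-7)=286 g(13,-5)=715 g(13,-3)=1286 g(13,-1)=1703 g(13,1)=1638 g(13,3)=1001
t=14: g(14,-14)=1 g(14,-12)=14 g(14,-10)=91 g(14,-8)=364 g(14,-6)=1001 g(14,-4)=2001 g(14,-2)=2989 g(14,0)=3341 g(14,2)=2639 g(14,4)=1001
t=15: g(15,-15)=1 g(15,-13)=15 g(15,-11)=105 g(15,-9)=455 g(15,-7)=1365 g(15,-5)=3002 g(15,-3)=4990 g(15,-1)=6330 g(15,1)=5980 g(15,3)=3640
t=16: g(16,-16)=1 g(16,-14)=16 g(16,-12)=120 g(16,-10)=560 g(16,-8)=1820 g(16,-6)=4367 g(16,-4)=7992 g(16,-2)=11320 g(16,0)=12310 g(16,2)=9620 g(16,4)=3640
t=17: g(17,-17)=1 g(17,-15)=17 g(17,-13)=136 g(17,-11)=680 g(17,-9)=2380 g(17,-7)=6187 g(17,-5)=12359 g(17,-3)=19312 g(17,-1)=23630 g(17,1)=21930 g(17,3)=13260
t=18: g(18,-18)=1 g(18,-16)=18 g(18,-14)=153 g(18,-12)=816 g(18,-10)=3060 g(18,-8)=8567 g(18,-6)=18546 g(18,-4)=31671 g(18,-2)=42942 g(18,0)=45560 g(18,2)=35190 g(18,4)=13260
t=19: g(19,-19)=1 g(19,-17)=19 g(19,-15)=171 g(19,-13)=969 g(19,-11)=3876 g(19,-9)=11627 g(19,-7)=27113 g(19,-5)=50217 g(19,-3)=74613 g(19,-1)=88502 g(19,1)=80750 g(19,3)=48450
Paths never hitting 5: Σ_s g(19,s) = 386308
Paths hitting 5: 2^19 - 386308 = 137980
P = 137980/524288 = 34495/131072

Answer: 34495/131072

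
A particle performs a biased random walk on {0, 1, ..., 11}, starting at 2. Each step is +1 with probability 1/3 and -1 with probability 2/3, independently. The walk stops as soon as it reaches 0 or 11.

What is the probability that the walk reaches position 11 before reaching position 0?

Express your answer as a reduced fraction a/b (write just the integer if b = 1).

Biased walk: p = 1/3, q = 2/3, r = q/p = 2
Gambler's ruin: P(hit 11 before 0 | start at 2) = (1 - r^a)/(1 - r^N)
r^2 = 4; r^11 = 2048
P = (1 - 4) / (1 - 2048) = -3 / -2047 = 3/2047

Answer: 3/2047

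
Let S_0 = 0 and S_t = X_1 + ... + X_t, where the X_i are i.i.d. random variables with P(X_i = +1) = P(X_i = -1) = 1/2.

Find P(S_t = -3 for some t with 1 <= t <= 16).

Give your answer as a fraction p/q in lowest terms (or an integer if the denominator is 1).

Answer: 14893/32768

Derivation:
Count via complement. Let g(t,s) = #length-t paths at position s with S_1..S_t all ≠ -3.
g(t,s) = g(t-1,s-1) + g(t-1,s+1) for s ≠ -3; g(t,-3) = 0.
t=0: g(0,0)=1
t=1: g(1,-1)=1 g(1,1)=1
t=2: g(2,-2)=1 g(2,0)=2 g(2,2)=1
t=3: g(3,-1)=3 g(3,1)=3 g(3,3)=1
t=4: g(4,-2)=3 g(4,0)=6 g(4,2)=4 g(4,4)=1
t=5: g(5,-1)=9 g(5,1)=10 g(5,3)=5 g(5,5)=1
t=6: g(6,-2)=9 g(6,0)=19 g(6,2)=15 g(6,4)=6 g(6,6)=1
t=7: g(7,-1)=28 g(7,1)=34 g(7,3)=21 g(7,5)=7 g(7,7)=1
t=8: g(8,-2)=28 g(8,0)=62 g(8,2)=55 g(8,4)=28 g(8,6)=8 g(8,8)=1
t=9: g(9,-1)=90 g(9,1)=117 g(9,3)=83 g(9,5)=36 g(9,7)=9 g(9,9)=1
t=10: g(10,-2)=90 g(10,0)=207 g(10,2)=200 g(10,4)=119 g(10,6)=45 g(10,8)=10 g(10,10)=1
t=11: g(11,-1)=297 g(11,1)=407 g(11,3)=319 g(11,5)=164 g(11,7)=55 g(11,9)=11 g(11,11)=1
t=12: g(12,-2)=297 g(12,0)=704 g(12,2)=726 g(12,4)=483 g(12,6)=219 g(12,8)=66 g(12,10)=12 g(12,12)=1
t=13: g(13,-1)=1001 g(13,1)=1430 g(13,3)=1209 g(13,5)=702 g(13,7)=285 g(13,9)=78 g(13,11)=13 g(13,13)=1
t=14: g(14,-2)=1001 g(14,0)=2431 g(14,2)=2639 g(14,4)=1911 g(14,6)=987 g(14,8)=363 g(14,10)=91 g(14,12)=14 g(14,14)=1
t=15: g(15,-1)=3432 g(15,1)=5070 g(15,3)=4550 g(15,5)=2898 g(15,7)=1350 g(15,9)=454 g(15,11)=105 g(15,13)=15 g(15,15)=1
t=16: g(16,-2)=3432 g(16,0)=8502 g(16,2)=9620 g(16,4)=7448 g(16,6)=4248 g(16,8)=1804 g(16,10)=559 g(16,12)=120 g(16,14)=16 g(16,16)=1
Paths never hitting -3: Σ_s g(16,s) = 35750
Paths hitting -3: 2^16 - 35750 = 29786
P = 29786/65536 = 14893/32768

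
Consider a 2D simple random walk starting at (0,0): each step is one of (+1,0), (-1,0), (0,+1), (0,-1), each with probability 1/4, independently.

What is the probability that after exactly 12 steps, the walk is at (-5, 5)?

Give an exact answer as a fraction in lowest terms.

Let h be the number of horizontal steps (so 12-h are vertical). To end at (-5,5) need (h-5)/2 right-steps and ((12-h)+5)/2 up-steps.
Sum over h with 5 ≤ h ≤ 7, h ≡ 1 (mod 2), 12-h ≡ 1 (mod 2):
h=5: C(12,5)·C(5,0)·C(7,6) = 792·1·7 = 5544
h=7: C(12,7)·C(7,1)·C(5,5) = 792·7·1 = 5544
Total favorable: 11088
Total paths: 4^12 = 16777216
P = 11088/16777216 = 693/1048576

Answer: 693/1048576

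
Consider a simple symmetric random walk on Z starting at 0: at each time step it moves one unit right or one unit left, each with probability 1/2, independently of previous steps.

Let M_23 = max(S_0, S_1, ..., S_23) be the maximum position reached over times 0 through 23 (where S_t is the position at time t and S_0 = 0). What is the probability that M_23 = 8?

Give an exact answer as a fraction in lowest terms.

Answer: 245157/8388608

Derivation:
Let M_23 = max(S_0,...,S_23). Use the reflection principle: for j ≥ 1, #{paths with M_23 ≥ j} = #{S_23 ≥ j} + #{S_23 ≥ j+1}.
By reflection, #{M_23 ≥ 8} = #{S_23 ≥ 8} + #{S_23 ≥ 9} = 390656 + 390656 = 781312.
#{M_23 ≥ 9} = #{S_23 ≥ 9} + #{S_23 ≥ 10} = 390656 + 145499 = 536155.
#{M_23 = 8} = 781312 - 536155 = 245157.
P(M_23 = 8) = 245157/8388608 = 245157/8388608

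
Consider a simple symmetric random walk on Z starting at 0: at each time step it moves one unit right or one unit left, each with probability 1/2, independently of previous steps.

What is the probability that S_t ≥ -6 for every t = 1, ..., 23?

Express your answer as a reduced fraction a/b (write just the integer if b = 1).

Answer: 3558491/4194304

Derivation:
Let f(t,s) = #length-t paths at position s with S_1..S_t all ≥ -6.
f(t,s) = f(t-1,s-1) + f(t-1,s+1) for s ≥ -6; f(t,s) = 0 for s < -6.
t=0: f(0,0)=1
t=1: f(1,-1)=1 f(1,1)=1
t=2: f(2,-2)=1 f(2,0)=2 f(2,2)=1
t=3: f(3,-3)=1 f(3,-1)=3 f(3,1)=3 f(3,3)=1
t=4: f(4,-4)=1 f(4,-2)=4 f(4,0)=6 f(4,2)=4 f(4,4)=1
t=5: f(5,-5)=1 f(5,-3)=5 f(5,-1)=10 f(5,1)=10 f(5,3)=5 f(5,5)=1
t=6: f(6,-6)=1 f(6,-4)=6 f(6,-2)=15 f(6,0)=20 f(6,2)=15 f(6,4)=6 f(6,6)=1
t=7: f(7,-5)=7 f(7,-3)=21 f(7,-1)=35 f(7,1)=35 f(7,3)=21 f(7,5)=7 f(7,7)=1
t=8: f(8,-6)=7 f(8,-4)=28 f(8,-2)=56 f(8,0)=70 f(8,2)=56 f(8,4)=28 f(8,6)=8 f(8,8)=1
t=9: f(9,-5)=35 f(9,-3)=84 f(9,-1)=126 f(9,1)=126 f(9,3)=84 f(9,5)=36 f(9,7)=9 f(9,9)=1
t=10: f(10,-6)=35 f(10,-4)=119 f(10,-2)=210 f(10,0)=252 f(10,2)=210 f(10,4)=120 f(10,6)=45 f(10,8)=10 f(10,10)=1
t=11: f(11,-5)=154 f(11,-3)=329 f(11,-1)=462 f(11,1)=462 f(11,3)=330 f(11,5)=165 f(11,7)=55 f(11,9)=11 f(11,11)=1
t=12: f(12,-6)=154 f(12,-4)=483 f(12,-2)=791 f(12,0)=924 f(12,2)=792 f(12,4)=495 f(12,6)=220 f(12,8)=66 f(12,10)=12 f(12,12)=1
t=13: f(13,-5)=637 f(13,-3)=1274 f(13,-1)=1715 f(13,1)=1716 f(13,3)=1287 f(13,5)=715 f(13,7)=286 f(13,9)=78 f(13,11)=13 f(13,13)=1
t=14: f(14,-6)=637 f(14,-4)=1911 f(14,-2)=2989 f(14,0)=3431 f(14,2)=3003 f(14,4)=2002 f(14,6)=1001 f(14,8)=364 f(14,10)=91 f(14,12)=14 f(14,14)=1
t=15: f(15,-5)=2548 f(15,-3)=4900 f(15,-1)=6420 f(15,1)=6434 f(15,3)=5005 f(15,5)=3003 f(15,7)=1365 f(15,9)=455 f(15,11)=105 f(15,13)=15 f(15,15)=1
t=16: f(16,-6)=2548 f(16,-4)=7448 f(16,-2)=11320 f(16,0)=12854 f(16,2)=11439 f(16,4)=8008 f(16,6)=4368 f(16,8)=1820 f(16,10)=560 f(16,12)=120 f(16,14)=16 f(16,16)=1
t=17: f(17,-5)=9996 f(17,-3)=18768 f(17,-1)=24174 f(17,1)=24293 f(17,3)=19447 f(17,5)=12376 f(17,7)=6188 f(17,9)=2380 f(17,11)=680 f(17,13)=136 f(17,15)=17 f(17,17)=1
t=18: f(18,-6)=9996 f(18,-4)=28764 f(18,-2)=42942 f(18,0)=48467 f(18,2)=43740 f(18,4)=31823 f(18,6)=18564 f(18,8)=8568 f(18,10)=3060 f(18,12)=816 f(18,14)=153 f(18,16)=18 f(18,18)=1
t=19: f(19,-5)=38760 f(19,-3)=71706 f(19,-1)=91409 f(19,1)=92207 f(19,3)=75563 f(19,5)=50387 f(19,7)=27132 f(19,9)=11628 f(19,11)=3876 f(19,13)=969 f(19,15)=171 f(19,17)=19 f(19,19)=1
t=20: f(20,-6)=38760 f(20,-4)=110466 f(20,-2)=163115 f(20,0)=183616 f(20,2)=167770 f(20,4)=125950 f(20,6)=77519 f(20,8)=38760 f(20,10)=15504 f(20,12)=4845 f(20,14)=1140 f(20,16)=190 f(20,18)=20 f(20,20)=1
t=21: f(21,-5)=149226 f(21,-3)=273581 f(21,-1)=346731 f(21,1)=351386 f(21,3)=293720 f(21,5)=203469 f(21,7)=116279 f(21,9)=54264 f(21,11)=20349 f(21,13)=5985 f(21,15)=1330 f(21,17)=210 f(21,19)=21 f(21,21)=1
t=22: f(22,-6)=149226 f(22,-4)=422807 f(22,-2)=620312 f(22,0)=698117 f(22,2)=645106 f(22,4)=497189 f(22,6)=319748 f(22,8)=170543 f(22,10)=74613 f(22,12)=26334 f(22,14)=7315 f(22,16)=1540 f(22,18)=231 f(22,20)=22 f(22,22)=1
t=23: f(23,-5)=572033 f(23,-3)=1043119 f(23,-1)=1318429 f(23,1)=1343223 f(23,3)=1142295 f(23,5)=816937 f(23,7)=490291 f(23,9)=245156 f(23,11)=100947 f(23,13)=33649 f(23,15)=8855 f(23,17)=1771 f(23,19)=253 f(23,21)=23 f(23,23)=1
Σ_s f(23,s) = 7116982
P = 7116982/8388608 = 3558491/4194304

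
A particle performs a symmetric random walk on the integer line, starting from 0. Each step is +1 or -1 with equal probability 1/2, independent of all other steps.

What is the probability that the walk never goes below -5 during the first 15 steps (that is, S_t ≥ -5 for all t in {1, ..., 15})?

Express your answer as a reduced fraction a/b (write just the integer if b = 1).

Answer: 14443/16384

Derivation:
Let f(t,s) = #length-t paths at position s with S_1..S_t all ≥ -5.
f(t,s) = f(t-1,s-1) + f(t-1,s+1) for s ≥ -5; f(t,s) = 0 for s < -5.
t=0: f(0,0)=1
t=1: f(1,-1)=1 f(1,1)=1
t=2: f(2,-2)=1 f(2,0)=2 f(2,2)=1
t=3: f(3,-3)=1 f(3,-1)=3 f(3,1)=3 f(3,3)=1
t=4: f(4,-4)=1 f(4,-2)=4 f(4,0)=6 f(4,2)=4 f(4,4)=1
t=5: f(5,-5)=1 f(5,-3)=5 f(5,-1)=10 f(5,1)=10 f(5,3)=5 f(5,5)=1
t=6: f(6,-4)=6 f(6,-2)=15 f(6,0)=20 f(6,2)=15 f(6,4)=6 f(6,6)=1
t=7: f(7,-5)=6 f(7,-3)=21 f(7,-1)=35 f(7,1)=35 f(7,3)=21 f(7,5)=7 f(7,7)=1
t=8: f(8,-4)=27 f(8,-2)=56 f(8,0)=70 f(8,2)=56 f(8,4)=28 f(8,6)=8 f(8,8)=1
t=9: f(9,-5)=27 f(9,-3)=83 f(9,-1)=126 f(9,1)=126 f(9,3)=84 f(9,5)=36 f(9,7)=9 f(9,9)=1
t=10: f(10,-4)=110 f(10,-2)=209 f(10,0)=252 f(10,2)=210 f(10,4)=120 f(10,6)=45 f(10,8)=10 f(10,10)=1
t=11: f(11,-5)=110 f(11,-3)=319 f(11,-1)=461 f(11,1)=462 f(11,3)=330 f(11,5)=165 f(11,7)=55 f(11,9)=11 f(11,11)=1
t=12: f(12,-4)=429 f(12,-2)=780 f(12,0)=923 f(12,2)=792 f(12,4)=495 f(12,6)=220 f(12,8)=66 f(12,10)=12 f(12,12)=1
t=13: f(13,-5)=429 f(13,-3)=1209 f(13,-1)=1703 f(13,1)=1715 f(13,3)=1287 f(13,5)=715 f(13,7)=286 f(13,9)=78 f(13,11)=13 f(13,13)=1
t=14: f(14,-4)=1638 f(14,-2)=2912 f(14,0)=3418 f(14,2)=3002 f(14,4)=2002 f(14,6)=1001 f(14,8)=364 f(14,10)=91 f(14,12)=14 f(14,14)=1
t=15: f(15,-5)=1638 f(15,-3)=4550 f(15,-1)=6330 f(15,1)=6420 f(15,3)=5004 f(15,5)=3003 f(15,7)=1365 f(15,9)=455 f(15,11)=105 f(15,13)=15 f(15,15)=1
Σ_s f(15,s) = 28886
P = 28886/32768 = 14443/16384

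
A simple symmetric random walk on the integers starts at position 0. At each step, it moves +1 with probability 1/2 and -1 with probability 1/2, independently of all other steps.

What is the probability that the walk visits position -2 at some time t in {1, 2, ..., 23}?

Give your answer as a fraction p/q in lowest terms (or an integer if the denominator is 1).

Count via complement. Let g(t,s) = #length-t paths at position s with S_1..S_t all ≠ -2.
g(t,s) = g(t-1,s-1) + g(t-1,s+1) for s ≠ -2; g(t,-2) = 0.
t=0: g(0,0)=1
t=1: g(1,-1)=1 g(1,1)=1
t=2: g(2,0)=2 g(2,2)=1
t=3: g(3,-1)=2 g(3,1)=3 g(3,3)=1
t=4: g(4,0)=5 g(4,2)=4 g(4,4)=1
t=5: g(5,-1)=5 g(5,1)=9 g(5,3)=5 g(5,5)=1
t=6: g(6,0)=14 g(6,2)=14 g(6,4)=6 g(6,6)=1
t=7: g(7,-1)=14 g(7,1)=28 g(7,3)=20 g(7,5)=7 g(7,7)=1
t=8: g(8,0)=42 g(8,2)=48 g(8,4)=27 g(8,6)=8 g(8,8)=1
t=9: g(9,-1)=42 g(9,1)=90 g(9,3)=75 g(9,5)=35 g(9,7)=9 g(9,9)=1
t=10: g(10,0)=132 g(10,2)=165 g(10,4)=110 g(10,6)=44 g(10,8)=10 g(10,10)=1
t=11: g(11,-1)=132 g(11,1)=297 g(11,3)=275 g(11,5)=154 g(11,7)=54 g(11,9)=11 g(11,11)=1
t=12: g(12,0)=429 g(12,2)=572 g(12,4)=429 g(12,6)=208 g(12,8)=65 g(12,10)=12 g(12,12)=1
t=13: g(13,-1)=429 g(13,1)=1001 g(13,3)=1001 g(13,5)=637 g(13,7)=273 g(13,9)=77 g(13,11)=13 g(13,13)=1
t=14: g(14,0)=1430 g(14,2)=2002 g(14,4)=1638 g(14,6)=910 g(14,8)=350 g(14,10)=90 g(14,12)=14 g(14,14)=1
t=15: g(15,-1)=1430 g(15,1)=3432 g(15,3)=3640 g(15,5)=2548 g(15,7)=1260 g(15,9)=440 g(15,11)=104 g(15,13)=15 g(15,15)=1
t=16: g(16,0)=4862 g(16,2)=7072 g(16,4)=6188 g(16,6)=3808 g(16,8)=1700 g(16,10)=544 g(16,12)=119 g(16,14)=16 g(16,16)=1
t=17: g(17,-1)=4862 g(17,1)=11934 g(17,3)=13260 g(17,5)=9996 g(17,7)=5508 g(17,9)=2244 g(17,11)=663 g(17,13)=135 g(17,15)=17 g(17,17)=1
t=18: g(18,0)=16796 g(18,2)=25194 g(18,4)=23256 g(18,6)=15504 g(18,8)=7752 g(18,10)=2907 g(18,12)=798 g(18,14)=152 g(18,16)=18 g(18,18)=1
t=19: g(19,-1)=16796 g(19,1)=41990 g(19,3)=48450 g(19,5)=38760 g(19,7)=23256 g(19,9)=10659 g(19,11)=3705 g(19,13)=950 g(19,15)=170 g(19,17)=19 g(19,19)=1
t=20: g(20,0)=58786 g(20,2)=90440 g(20,4)=87210 g(20,6)=62016 g(20,8)=33915 g(20,10)=14364 g(20,12)=4655 g(20,14)=1120 g(20,16)=189 g(20,18)=20 g(20,20)=1
t=21: g(21,-1)=58786 g(21,1)=149226 g(21,3)=177650 g(21,5)=149226 g(21,7)=95931 g(21,9)=48279 g(21,11)=19019 g(21,13)=5775 g(21,15)=1309 g(21,17)=209 g(21,19)=21 g(21,21)=1
t=22: g(22,0)=208012 g(22,2)=326876 g(22,4)=326876 g(22,6)=245157 g(22,8)=144210 g(22,10)=67298 g(22,12)=24794 g(22,14)=7084 g(22,16)=1518 g(22,18)=230 g(22,20)=22 g(22,22)=1
t=23: g(23,-1)=208012 g(23,1)=534888 g(23,3)=653752 g(23,5)=572033 g(23,7)=389367 g(23,9)=211508 g(23,11)=92092 g(23,13)=31878 g(23,15)=8602 g(23,17)=1748 g(23,19)=252 g(23,21)=23 g(23,23)=1
Paths never hitting -2: Σ_s g(23,s) = 2704156
Paths hitting -2: 2^23 - 2704156 = 5684452
P = 5684452/8388608 = 1421113/2097152

Answer: 1421113/2097152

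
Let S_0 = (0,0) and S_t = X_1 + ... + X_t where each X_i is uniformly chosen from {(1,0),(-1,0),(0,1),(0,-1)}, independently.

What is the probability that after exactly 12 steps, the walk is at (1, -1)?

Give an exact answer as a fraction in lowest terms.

Let h be the number of horizontal steps (so 12-h are vertical). To end at (1,-1) need (h+1)/2 right-steps and ((12-h)-1)/2 up-steps.
Sum over h with 1 ≤ h ≤ 11, h ≡ 1 (mod 2), 12-h ≡ 1 (mod 2):
h=1: C(12,1)·C(1,1)·C(11,5) = 12·1·462 = 5544
h=3: C(12,3)·C(3,2)·C(9,4) = 220·3·126 = 83160
h=5: C(12,5)·C(5,3)·C(7,3) = 792·10·35 = 277200
h=7: C(12,7)·C(7,4)·C(5,2) = 792·35·10 = 277200
h=9: C(12,9)·C(9,5)·C(3,1) = 220·126·3 = 83160
h=11: C(12,11)·C(11,6)·C(1,0) = 12·462·1 = 5544
Total favorable: 731808
Total paths: 4^12 = 16777216
P = 731808/16777216 = 22869/524288

Answer: 22869/524288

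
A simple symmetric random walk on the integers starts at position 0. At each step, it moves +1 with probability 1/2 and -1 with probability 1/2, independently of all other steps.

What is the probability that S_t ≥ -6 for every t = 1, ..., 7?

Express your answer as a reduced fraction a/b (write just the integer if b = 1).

Let f(t,s) = #length-t paths at position s with S_1..S_t all ≥ -6.
f(t,s) = f(t-1,s-1) + f(t-1,s+1) for s ≥ -6; f(t,s) = 0 for s < -6.
t=0: f(0,0)=1
t=1: f(1,-1)=1 f(1,1)=1
t=2: f(2,-2)=1 f(2,0)=2 f(2,2)=1
t=3: f(3,-3)=1 f(3,-1)=3 f(3,1)=3 f(3,3)=1
t=4: f(4,-4)=1 f(4,-2)=4 f(4,0)=6 f(4,2)=4 f(4,4)=1
t=5: f(5,-5)=1 f(5,-3)=5 f(5,-1)=10 f(5,1)=10 f(5,3)=5 f(5,5)=1
t=6: f(6,-6)=1 f(6,-4)=6 f(6,-2)=15 f(6,0)=20 f(6,2)=15 f(6,4)=6 f(6,6)=1
t=7: f(7,-5)=7 f(7,-3)=21 f(7,-1)=35 f(7,1)=35 f(7,3)=21 f(7,5)=7 f(7,7)=1
Σ_s f(7,s) = 127
P = 127/128 = 127/128

Answer: 127/128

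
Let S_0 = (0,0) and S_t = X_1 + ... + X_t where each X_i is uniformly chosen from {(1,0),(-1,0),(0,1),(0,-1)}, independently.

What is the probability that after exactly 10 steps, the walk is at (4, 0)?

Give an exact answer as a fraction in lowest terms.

Let h be the number of horizontal steps (so 10-h are vertical). To end at (4,0) need (h+4)/2 right-steps and ((10-h)+0)/2 up-steps.
Sum over h with 4 ≤ h ≤ 10, h ≡ 0 (mod 2), 10-h ≡ 0 (mod 2):
h=4: C(10,4)·C(4,4)·C(6,3) = 210·1·20 = 4200
h=6: C(10,6)·C(6,5)·C(4,2) = 210·6·6 = 7560
h=8: C(10,8)·C(8,6)·C(2,1) = 45·28·2 = 2520
h=10: C(10,10)·C(10,7)·C(0,0) = 1·120·1 = 120
Total favorable: 14400
Total paths: 4^10 = 1048576
P = 14400/1048576 = 225/16384

Answer: 225/16384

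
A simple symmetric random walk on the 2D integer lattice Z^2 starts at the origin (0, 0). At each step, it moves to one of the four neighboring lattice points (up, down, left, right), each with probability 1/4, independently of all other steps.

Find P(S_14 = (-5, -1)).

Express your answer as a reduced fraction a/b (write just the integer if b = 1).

Let h be the number of horizontal steps (so 14-h are vertical). To end at (-5,-1) need (h-5)/2 right-steps and ((14-h)-1)/2 up-steps.
Sum over h with 5 ≤ h ≤ 13, h ≡ 1 (mod 2), 14-h ≡ 1 (mod 2):
h=5: C(14,5)·C(5,0)·C(9,4) = 2002·1·126 = 252252
h=7: C(14,7)·C(7,1)·C(7,3) = 3432·7·35 = 840840
h=9: C(14,9)·C(9,2)·C(5,2) = 2002·36·10 = 720720
h=11: C(14,11)·C(11,3)·C(3,1) = 364·165·3 = 180180
h=13: C(14,13)·C(13,4)·C(1,0) = 14·715·1 = 10010
Total favorable: 2004002
Total paths: 4^14 = 268435456
P = 2004002/268435456 = 1002001/134217728

Answer: 1002001/134217728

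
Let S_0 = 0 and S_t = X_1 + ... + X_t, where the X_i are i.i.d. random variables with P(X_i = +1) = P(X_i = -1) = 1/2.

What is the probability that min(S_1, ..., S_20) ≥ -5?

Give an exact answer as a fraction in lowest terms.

Let f(t,s) = #length-t paths at position s with S_1..S_t all ≥ -5.
f(t,s) = f(t-1,s-1) + f(t-1,s+1) for s ≥ -5; f(t,s) = 0 for s < -5.
t=0: f(0,0)=1
t=1: f(1,-1)=1 f(1,1)=1
t=2: f(2,-2)=1 f(2,0)=2 f(2,2)=1
t=3: f(3,-3)=1 f(3,-1)=3 f(3,1)=3 f(3,3)=1
t=4: f(4,-4)=1 f(4,-2)=4 f(4,0)=6 f(4,2)=4 f(4,4)=1
t=5: f(5,-5)=1 f(5,-3)=5 f(5,-1)=10 f(5,1)=10 f(5,3)=5 f(5,5)=1
t=6: f(6,-4)=6 f(6,-2)=15 f(6,0)=20 f(6,2)=15 f(6,4)=6 f(6,6)=1
t=7: f(7,-5)=6 f(7,-3)=21 f(7,-1)=35 f(7,1)=35 f(7,3)=21 f(7,5)=7 f(7,7)=1
t=8: f(8,-4)=27 f(8,-2)=56 f(8,0)=70 f(8,2)=56 f(8,4)=28 f(8,6)=8 f(8,8)=1
t=9: f(9,-5)=27 f(9,-3)=83 f(9,-1)=126 f(9,1)=126 f(9,3)=84 f(9,5)=36 f(9,7)=9 f(9,9)=1
t=10: f(10,-4)=110 f(10,-2)=209 f(10,0)=252 f(10,2)=210 f(10,4)=120 f(10,6)=45 f(10,8)=10 f(10,10)=1
t=11: f(11,-5)=110 f(11,-3)=319 f(11,-1)=461 f(11,1)=462 f(11,3)=330 f(11,5)=165 f(11,7)=55 f(11,9)=11 f(11,11)=1
t=12: f(12,-4)=429 f(12,-2)=780 f(12,0)=923 f(12,2)=792 f(12,4)=495 f(12,6)=220 f(12,8)=66 f(12,10)=12 f(12,12)=1
t=13: f(13,-5)=429 f(13,-3)=1209 f(13,-1)=1703 f(13,1)=1715 f(13,3)=1287 f(13,5)=715 f(13,7)=286 f(13,9)=78 f(13,11)=13 f(13,13)=1
t=14: f(14,-4)=1638 f(14,-2)=2912 f(14,0)=3418 f(14,2)=3002 f(14,4)=2002 f(14,6)=1001 f(14,8)=364 f(14,10)=91 f(14,12)=14 f(14,14)=1
t=15: f(15,-5)=1638 f(15,-3)=4550 f(15,-1)=6330 f(15,1)=6420 f(15,3)=5004 f(15,5)=3003 f(15,7)=1365 f(15,9)=455 f(15,11)=105 f(15,13)=15 f(15,15)=1
t=16: f(16,-4)=6188 f(16,-2)=10880 f(16,0)=12750 f(16,2)=11424 f(16,4)=8007 f(16,6)=4368 f(16,8)=1820 f(16,10)=560 f(16,12)=120 f(16,14)=16 f(16,16)=1
t=17: f(17,-5)=6188 f(17,-3)=17068 f(17,-1)=23630 f(17,1)=24174 f(17,3)=19431 f(17,5)=12375 f(17,7)=6188 f(17,9)=2380 f(17,11)=680 f(17,13)=136 f(17,15)=17 f(17,17)=1
t=18: f(18,-4)=23256 f(18,-2)=40698 f(18,0)=47804 f(18,2)=43605 f(18,4)=31806 f(18,6)=18563 f(18,8)=8568 f(18,10)=3060 f(18,12)=816 f(18,14)=153 f(18,16)=18 f(18,18)=1
t=19: f(19,-5)=23256 f(19,-3)=63954 f(19,-1)=88502 f(19,1)=91409 f(19,3)=75411 f(19,5)=50369 f(19,7)=27131 f(19,9)=11628 f(19,11)=3876 f(19,13)=969 f(19,15)=171 f(19,17)=19 f(19,19)=1
t=20: f(20,-4)=87210 f(20,-2)=152456 f(20,0)=179911 f(20,2)=166820 f(20,4)=125780 f(20,6)=77500 f(20,8)=38759 f(20,10)=15504 f(20,12)=4845 f(20,14)=1140 f(20,16)=190 f(20,18)=20 f(20,20)=1
Σ_s f(20,s) = 850136
P = 850136/1048576 = 106267/131072

Answer: 106267/131072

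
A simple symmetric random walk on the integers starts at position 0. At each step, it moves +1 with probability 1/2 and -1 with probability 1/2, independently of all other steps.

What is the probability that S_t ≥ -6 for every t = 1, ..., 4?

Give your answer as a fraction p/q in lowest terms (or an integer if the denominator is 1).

Let f(t,s) = #length-t paths at position s with S_1..S_t all ≥ -6.
f(t,s) = f(t-1,s-1) + f(t-1,s+1) for s ≥ -6; f(t,s) = 0 for s < -6.
t=0: f(0,0)=1
t=1: f(1,-1)=1 f(1,1)=1
t=2: f(2,-2)=1 f(2,0)=2 f(2,2)=1
t=3: f(3,-3)=1 f(3,-1)=3 f(3,1)=3 f(3,3)=1
t=4: f(4,-4)=1 f(4,-2)=4 f(4,0)=6 f(4,2)=4 f(4,4)=1
Σ_s f(4,s) = 16
P = 16/16 = 1

Answer: 1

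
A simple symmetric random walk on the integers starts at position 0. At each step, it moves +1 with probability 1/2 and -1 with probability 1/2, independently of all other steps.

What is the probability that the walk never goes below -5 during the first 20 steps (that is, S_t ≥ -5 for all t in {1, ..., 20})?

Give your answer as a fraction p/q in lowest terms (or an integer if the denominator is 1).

Let f(t,s) = #length-t paths at position s with S_1..S_t all ≥ -5.
f(t,s) = f(t-1,s-1) + f(t-1,s+1) for s ≥ -5; f(t,s) = 0 for s < -5.
t=0: f(0,0)=1
t=1: f(1,-1)=1 f(1,1)=1
t=2: f(2,-2)=1 f(2,0)=2 f(2,2)=1
t=3: f(3,-3)=1 f(3,-1)=3 f(3,1)=3 f(3,3)=1
t=4: f(4,-4)=1 f(4,-2)=4 f(4,0)=6 f(4,2)=4 f(4,4)=1
t=5: f(5,-5)=1 f(5,-3)=5 f(5,-1)=10 f(5,1)=10 f(5,3)=5 f(5,5)=1
t=6: f(6,-4)=6 f(6,-2)=15 f(6,0)=20 f(6,2)=15 f(6,4)=6 f(6,6)=1
t=7: f(7,-5)=6 f(7,-3)=21 f(7,-1)=35 f(7,1)=35 f(7,3)=21 f(7,5)=7 f(7,7)=1
t=8: f(8,-4)=27 f(8,-2)=56 f(8,0)=70 f(8,2)=56 f(8,4)=28 f(8,6)=8 f(8,8)=1
t=9: f(9,-5)=27 f(9,-3)=83 f(9,-1)=126 f(9,1)=126 f(9,3)=84 f(9,5)=36 f(9,7)=9 f(9,9)=1
t=10: f(10,-4)=110 f(10,-2)=209 f(10,0)=252 f(10,2)=210 f(10,4)=120 f(10,6)=45 f(10,8)=10 f(10,10)=1
t=11: f(11,-5)=110 f(11,-3)=319 f(11,-1)=461 f(11,1)=462 f(11,3)=330 f(11,5)=165 f(11,7)=55 f(11,9)=11 f(11,11)=1
t=12: f(12,-4)=429 f(12,-2)=780 f(12,0)=923 f(12,2)=792 f(12,4)=495 f(12,6)=220 f(12,8)=66 f(12,10)=12 f(12,12)=1
t=13: f(13,-5)=429 f(13,-3)=1209 f(13,-1)=1703 f(13,1)=1715 f(13,3)=1287 f(13,5)=715 f(13,7)=286 f(13,9)=78 f(13,11)=13 f(13,13)=1
t=14: f(14,-4)=1638 f(14,-2)=2912 f(14,0)=3418 f(14,2)=3002 f(14,4)=2002 f(14,6)=1001 f(14,8)=364 f(14,10)=91 f(14,12)=14 f(14,14)=1
t=15: f(15,-5)=1638 f(15,-3)=4550 f(15,-1)=6330 f(15,1)=6420 f(15,3)=5004 f(15,5)=3003 f(15,7)=1365 f(15,9)=455 f(15,11)=105 f(15,13)=15 f(15,15)=1
t=16: f(16,-4)=6188 f(16,-2)=10880 f(16,0)=12750 f(16,2)=11424 f(16,4)=8007 f(16,6)=4368 f(16,8)=1820 f(16,10)=560 f(16,12)=120 f(16,14)=16 f(16,16)=1
t=17: f(17,-5)=6188 f(17,-3)=17068 f(17,-1)=23630 f(17,1)=24174 f(17,3)=19431 f(17,5)=12375 f(17,7)=6188 f(17,9)=2380 f(17,11)=680 f(17,13)=136 f(17,15)=17 f(17,17)=1
t=18: f(18,-4)=23256 f(18,-2)=40698 f(18,0)=47804 f(18,2)=43605 f(18,4)=31806 f(18,6)=18563 f(18,8)=8568 f(18,10)=3060 f(18,12)=816 f(18,14)=153 f(18,16)=18 f(18,18)=1
t=19: f(19,-5)=23256 f(19,-3)=63954 f(19,-1)=88502 f(19,1)=91409 f(19,3)=75411 f(19,5)=50369 f(19,7)=27131 f(19,9)=11628 f(19,11)=3876 f(19,13)=969 f(19,15)=171 f(19,17)=19 f(19,19)=1
t=20: f(20,-4)=87210 f(20,-2)=152456 f(20,0)=179911 f(20,2)=166820 f(20,4)=125780 f(20,6)=77500 f(20,8)=38759 f(20,10)=15504 f(20,12)=4845 f(20,14)=1140 f(20,16)=190 f(20,18)=20 f(20,20)=1
Σ_s f(20,s) = 850136
P = 850136/1048576 = 106267/131072

Answer: 106267/131072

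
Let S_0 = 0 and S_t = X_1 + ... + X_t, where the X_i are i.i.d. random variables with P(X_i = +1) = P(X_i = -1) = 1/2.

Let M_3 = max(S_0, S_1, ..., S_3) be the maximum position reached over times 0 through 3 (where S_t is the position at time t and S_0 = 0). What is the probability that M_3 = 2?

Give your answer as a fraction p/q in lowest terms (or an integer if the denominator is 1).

Answer: 1/8

Derivation:
Let M_3 = max(S_0,...,S_3). Use the reflection principle: for j ≥ 1, #{paths with M_3 ≥ j} = #{S_3 ≥ j} + #{S_3 ≥ j+1}.
By reflection, #{M_3 ≥ 2} = #{S_3 ≥ 2} + #{S_3 ≥ 3} = 1 + 1 = 2.
#{M_3 ≥ 3} = #{S_3 ≥ 3} + #{S_3 ≥ 4} = 1 + 0 = 1.
#{M_3 = 2} = 2 - 1 = 1.
P(M_3 = 2) = 1/8 = 1/8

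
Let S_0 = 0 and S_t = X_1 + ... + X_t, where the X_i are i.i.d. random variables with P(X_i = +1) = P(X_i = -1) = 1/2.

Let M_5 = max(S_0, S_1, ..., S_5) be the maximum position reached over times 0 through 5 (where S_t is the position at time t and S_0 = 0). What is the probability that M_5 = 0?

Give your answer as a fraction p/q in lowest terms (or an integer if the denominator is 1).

Let M_5 = max(S_0,...,S_5). Use the reflection principle: for j ≥ 1, #{paths with M_5 ≥ j} = #{S_5 ≥ j} + #{S_5 ≥ j+1}.
P(M_5 ≥ 0) = 1 since S_0 = 0, so #{M_5 ≥ 0} = 32.
#{M_5 ≥ 1} = #{S_5 ≥ 1} + #{S_5 ≥ 2} = 16 + 6 = 22.
#{M_5 = 0} = 32 - 22 = 10.
P(M_5 = 0) = 10/32 = 5/16

Answer: 5/16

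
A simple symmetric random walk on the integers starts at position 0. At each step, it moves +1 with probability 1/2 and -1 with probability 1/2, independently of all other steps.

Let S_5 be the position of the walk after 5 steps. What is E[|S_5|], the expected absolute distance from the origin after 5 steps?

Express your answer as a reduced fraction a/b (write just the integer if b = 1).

S_5 takes values m ≡ 1 (mod 2) with |m| ≤ 5; P(S_5=m) = C(5,(5+m)/2)/2^5.
Total paths: 2^5 = 32
Distribution: P(S=-5)=1/32, P(S=-3)=5/32, P(S=-1)=10/32, P(S=1)=10/32, P(S=3)=5/32, P(S=5)=1/32
E[|S_5|] = Σ_m |m|·P(S_5=m) = 60/32 = 15/8

Answer: 15/8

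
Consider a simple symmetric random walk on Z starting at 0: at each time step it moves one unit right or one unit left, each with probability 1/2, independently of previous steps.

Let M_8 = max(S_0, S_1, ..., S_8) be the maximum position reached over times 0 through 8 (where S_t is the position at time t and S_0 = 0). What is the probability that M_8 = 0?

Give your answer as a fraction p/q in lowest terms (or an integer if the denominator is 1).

Let M_8 = max(S_0,...,S_8). Use the reflection principle: for j ≥ 1, #{paths with M_8 ≥ j} = #{S_8 ≥ j} + #{S_8 ≥ j+1}.
P(M_8 ≥ 0) = 1 since S_0 = 0, so #{M_8 ≥ 0} = 256.
#{M_8 ≥ 1} = #{S_8 ≥ 1} + #{S_8 ≥ 2} = 93 + 93 = 186.
#{M_8 = 0} = 256 - 186 = 70.
P(M_8 = 0) = 70/256 = 35/128

Answer: 35/128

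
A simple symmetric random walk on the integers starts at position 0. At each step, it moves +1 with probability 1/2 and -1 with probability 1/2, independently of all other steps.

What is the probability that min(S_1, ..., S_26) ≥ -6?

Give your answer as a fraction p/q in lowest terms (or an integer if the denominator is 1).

Answer: 27895895/33554432

Derivation:
Let f(t,s) = #length-t paths at position s with S_1..S_t all ≥ -6.
f(t,s) = f(t-1,s-1) + f(t-1,s+1) for s ≥ -6; f(t,s) = 0 for s < -6.
t=0: f(0,0)=1
t=1: f(1,-1)=1 f(1,1)=1
t=2: f(2,-2)=1 f(2,0)=2 f(2,2)=1
t=3: f(3,-3)=1 f(3,-1)=3 f(3,1)=3 f(3,3)=1
t=4: f(4,-4)=1 f(4,-2)=4 f(4,0)=6 f(4,2)=4 f(4,4)=1
t=5: f(5,-5)=1 f(5,-3)=5 f(5,-1)=10 f(5,1)=10 f(5,3)=5 f(5,5)=1
t=6: f(6,-6)=1 f(6,-4)=6 f(6,-2)=15 f(6,0)=20 f(6,2)=15 f(6,4)=6 f(6,6)=1
t=7: f(7,-5)=7 f(7,-3)=21 f(7,-1)=35 f(7,1)=35 f(7,3)=21 f(7,5)=7 f(7,7)=1
t=8: f(8,-6)=7 f(8,-4)=28 f(8,-2)=56 f(8,0)=70 f(8,2)=56 f(8,4)=28 f(8,6)=8 f(8,8)=1
t=9: f(9,-5)=35 f(9,-3)=84 f(9,-1)=126 f(9,1)=126 f(9,3)=84 f(9,5)=36 f(9,7)=9 f(9,9)=1
t=10: f(10,-6)=35 f(10,-4)=119 f(10,-2)=210 f(10,0)=252 f(10,2)=210 f(10,4)=120 f(10,6)=45 f(10,8)=10 f(10,10)=1
t=11: f(11,-5)=154 f(11,-3)=329 f(11,-1)=462 f(11,1)=462 f(11,3)=330 f(11,5)=165 f(11,7)=55 f(11,9)=11 f(11,11)=1
t=12: f(12,-6)=154 f(12,-4)=483 f(12,-2)=791 f(12,0)=924 f(12,2)=792 f(12,4)=495 f(12,6)=220 f(12,8)=66 f(12,10)=12 f(12,12)=1
t=13: f(13,-5)=637 f(13,-3)=1274 f(13,-1)=1715 f(13,1)=1716 f(13,3)=1287 f(13,5)=715 f(13,7)=286 f(13,9)=78 f(13,11)=13 f(13,13)=1
t=14: f(14,-6)=637 f(14,-4)=1911 f(14,-2)=2989 f(14,0)=3431 f(14,2)=3003 f(14,4)=2002 f(14,6)=1001 f(14,8)=364 f(14,10)=91 f(14,12)=14 f(14,14)=1
t=15: f(15,-5)=2548 f(15,-3)=4900 f(15,-1)=6420 f(15,1)=6434 f(15,3)=5005 f(15,5)=3003 f(15,7)=1365 f(15,9)=455 f(15,11)=105 f(15,13)=15 f(15,15)=1
t=16: f(16,-6)=2548 f(16,-4)=7448 f(16,-2)=11320 f(16,0)=12854 f(16,2)=11439 f(16,4)=8008 f(16,6)=4368 f(16,8)=1820 f(16,10)=560 f(16,12)=120 f(16,14)=16 f(16,16)=1
t=17: f(17,-5)=9996 f(17,-3)=18768 f(17,-1)=24174 f(17,1)=24293 f(17,3)=19447 f(17,5)=12376 f(17,7)=6188 f(17,9)=2380 f(17,11)=680 f(17,13)=136 f(17,15)=17 f(17,17)=1
t=18: f(18,-6)=9996 f(18,-4)=28764 f(18,-2)=42942 f(18,0)=48467 f(18,2)=43740 f(18,4)=31823 f(18,6)=18564 f(18,8)=8568 f(18,10)=3060 f(18,12)=816 f(18,14)=153 f(18,16)=18 f(18,18)=1
t=19: f(19,-5)=38760 f(19,-3)=71706 f(19,-1)=91409 f(19,1)=92207 f(19,3)=75563 f(19,5)=50387 f(19,7)=27132 f(19,9)=11628 f(19,11)=3876 f(19,13)=969 f(19,15)=171 f(19,17)=19 f(19,19)=1
t=20: f(20,-6)=38760 f(20,-4)=110466 f(20,-2)=163115 f(20,0)=183616 f(20,2)=167770 f(20,4)=125950 f(20,6)=77519 f(20,8)=38760 f(20,10)=15504 f(20,12)=4845 f(20,14)=1140 f(20,16)=190 f(20,18)=20 f(20,20)=1
t=21: f(21,-5)=149226 f(21,-3)=273581 f(21,-1)=346731 f(21,1)=351386 f(21,3)=293720 f(21,5)=203469 f(21,7)=116279 f(21,9)=54264 f(21,11)=20349 f(21,13)=5985 f(21,15)=1330 f(21,17)=210 f(21,19)=21 f(21,21)=1
t=22: f(22,-6)=149226 f(22,-4)=422807 f(22,-2)=620312 f(22,0)=698117 f(22,2)=645106 f(22,4)=497189 f(22,6)=319748 f(22,8)=170543 f(22,10)=74613 f(22,12)=26334 f(22,14)=7315 f(22,16)=1540 f(22,18)=231 f(22,20)=22 f(22,22)=1
t=23: f(23,-5)=572033 f(23,-3)=1043119 f(23,-1)=1318429 f(23,1)=1343223 f(23,3)=1142295 f(23,5)=816937 f(23,7)=490291 f(23,9)=245156 f(23,11)=100947 f(23,13)=33649 f(23,15)=8855 f(23,17)=1771 f(23,19)=253 f(23,21)=23 f(23,23)=1
t=24: f(24,-6)=572033 f(24,-4)=1615152 f(24,-2)=2361548 f(24,0)=2661652 f(24,2)=2485518 f(24,4)=1959232 f(24,6)=1307228 f(24,8)=735447 f(24,10)=346103 f(24,12)=134596 f(24,14)=42504 f(24,16)=10626 f(24,18)=2024 f(24,20)=276 f(24,22)=24 f(24,24)=1
t=25: f(25,-5)=2187185 f(25,-3)=3976700 f(25,-1)=5023200 f(25,1)=5147170 f(25,3)=4444750 f(25,5)=3266460 f(25,7)=2042675 f(25,9)=1081550 f(25,11)=480699 f(25,13)=177100 f(25,15)=53130 f(25,17)=12650 f(25,19)=2300 f(25,21)=300 f(25,23)=25 f(25,25)=1
t=26: f(26,-6)=2187185 f(26,-4)=6163885 f(26,-2)=8999900 f(26,0)=10170370 f(26,2)=9591920 f(26,4)=7711210 f(26,6)=5309135 f(26,8)=3124225 f(26,10)=1562249 f(26,12)=657799 f(26,14)=230230 f(26,16)=65780 f(26,18)=14950 f(26,20)=2600 f(26,22)=325 f(26,24)=26 f(26,26)=1
Σ_s f(26,s) = 55791790
P = 55791790/67108864 = 27895895/33554432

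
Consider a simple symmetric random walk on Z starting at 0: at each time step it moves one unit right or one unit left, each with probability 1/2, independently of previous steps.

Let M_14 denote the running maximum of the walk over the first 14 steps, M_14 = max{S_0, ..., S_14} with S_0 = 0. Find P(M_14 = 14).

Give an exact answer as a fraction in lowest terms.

Answer: 1/16384

Derivation:
Let M_14 = max(S_0,...,S_14). Use the reflection principle: for j ≥ 1, #{paths with M_14 ≥ j} = #{S_14 ≥ j} + #{S_14 ≥ j+1}.
By reflection, #{M_14 ≥ 14} = #{S_14 ≥ 14} + #{S_14 ≥ 15} = 1 + 0 = 1.
#{M_14 ≥ 15} = #{S_14 ≥ 15} + #{S_14 ≥ 16} = 0 + 0 = 0.
#{M_14 = 14} = 1 - 0 = 1.
P(M_14 = 14) = 1/16384 = 1/16384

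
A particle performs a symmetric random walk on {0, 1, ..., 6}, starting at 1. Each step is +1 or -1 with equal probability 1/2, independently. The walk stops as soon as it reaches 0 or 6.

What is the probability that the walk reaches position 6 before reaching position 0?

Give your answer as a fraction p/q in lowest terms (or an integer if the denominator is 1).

Symmetric walk (p = 1/2): the harmonic-function argument gives P(hit 6 before 0 | start at 1) = a/N.
P = 1/6 = 1/6

Answer: 1/6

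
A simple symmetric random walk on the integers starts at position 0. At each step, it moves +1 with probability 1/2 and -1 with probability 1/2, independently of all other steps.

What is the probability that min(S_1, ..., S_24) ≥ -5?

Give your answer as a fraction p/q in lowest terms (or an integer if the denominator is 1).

Let f(t,s) = #length-t paths at position s with S_1..S_t all ≥ -5.
f(t,s) = f(t-1,s-1) + f(t-1,s+1) for s ≥ -5; f(t,s) = 0 for s < -5.
t=0: f(0,0)=1
t=1: f(1,-1)=1 f(1,1)=1
t=2: f(2,-2)=1 f(2,0)=2 f(2,2)=1
t=3: f(3,-3)=1 f(3,-1)=3 f(3,1)=3 f(3,3)=1
t=4: f(4,-4)=1 f(4,-2)=4 f(4,0)=6 f(4,2)=4 f(4,4)=1
t=5: f(5,-5)=1 f(5,-3)=5 f(5,-1)=10 f(5,1)=10 f(5,3)=5 f(5,5)=1
t=6: f(6,-4)=6 f(6,-2)=15 f(6,0)=20 f(6,2)=15 f(6,4)=6 f(6,6)=1
t=7: f(7,-5)=6 f(7,-3)=21 f(7,-1)=35 f(7,1)=35 f(7,3)=21 f(7,5)=7 f(7,7)=1
t=8: f(8,-4)=27 f(8,-2)=56 f(8,0)=70 f(8,2)=56 f(8,4)=28 f(8,6)=8 f(8,8)=1
t=9: f(9,-5)=27 f(9,-3)=83 f(9,-1)=126 f(9,1)=126 f(9,3)=84 f(9,5)=36 f(9,7)=9 f(9,9)=1
t=10: f(10,-4)=110 f(10,-2)=209 f(10,0)=252 f(10,2)=210 f(10,4)=120 f(10,6)=45 f(10,8)=10 f(10,10)=1
t=11: f(11,-5)=110 f(11,-3)=319 f(11,-1)=461 f(11,1)=462 f(11,3)=330 f(11,5)=165 f(11,7)=55 f(11,9)=11 f(11,11)=1
t=12: f(12,-4)=429 f(12,-2)=780 f(12,0)=923 f(12,2)=792 f(12,4)=495 f(12,6)=220 f(12,8)=66 f(12,10)=12 f(12,12)=1
t=13: f(13,-5)=429 f(13,-3)=1209 f(13,-1)=1703 f(13,1)=1715 f(13,3)=1287 f(13,5)=715 f(13,7)=286 f(13,9)=78 f(13,11)=13 f(13,13)=1
t=14: f(14,-4)=1638 f(14,-2)=2912 f(14,0)=3418 f(14,2)=3002 f(14,4)=2002 f(14,6)=1001 f(14,8)=364 f(14,10)=91 f(14,12)=14 f(14,14)=1
t=15: f(15,-5)=1638 f(15,-3)=4550 f(15,-1)=6330 f(15,1)=6420 f(15,3)=5004 f(15,5)=3003 f(15,7)=1365 f(15,9)=455 f(15,11)=105 f(15,13)=15 f(15,15)=1
t=16: f(16,-4)=6188 f(16,-2)=10880 f(16,0)=12750 f(16,2)=11424 f(16,4)=8007 f(16,6)=4368 f(16,8)=1820 f(16,10)=560 f(16,12)=120 f(16,14)=16 f(16,16)=1
t=17: f(17,-5)=6188 f(17,-3)=17068 f(17,-1)=23630 f(17,1)=24174 f(17,3)=19431 f(17,5)=12375 f(17,7)=6188 f(17,9)=2380 f(17,11)=680 f(17,13)=136 f(17,15)=17 f(17,17)=1
t=18: f(18,-4)=23256 f(18,-2)=40698 f(18,0)=47804 f(18,2)=43605 f(18,4)=31806 f(18,6)=18563 f(18,8)=8568 f(18,10)=3060 f(18,12)=816 f(18,14)=153 f(18,16)=18 f(18,18)=1
t=19: f(19,-5)=23256 f(19,-3)=63954 f(19,-1)=88502 f(19,1)=91409 f(19,3)=75411 f(19,5)=50369 f(19,7)=27131 f(19,9)=11628 f(19,11)=3876 f(19,13)=969 f(19,15)=171 f(19,17)=19 f(19,19)=1
t=20: f(20,-4)=87210 f(20,-2)=152456 f(20,0)=179911 f(20,2)=166820 f(20,4)=125780 f(20,6)=77500 f(20,8)=38759 f(20,10)=15504 f(20,12)=4845 f(20,14)=1140 f(20,16)=190 f(20,18)=20 f(20,20)=1
t=21: f(21,-5)=87210 f(21,-3)=239666 f(21,-1)=332367 f(21,1)=346731 f(21,3)=292600 f(21,5)=203280 f(21,7)=116259 f(21,9)=54263 f(21,11)=20349 f(21,13)=5985 f(21,15)=1330 f(21,17)=210 f(21,19)=21 f(21,21)=1
t=22: f(22,-4)=326876 f(22,-2)=572033 f(22,0)=679098 f(22,2)=639331 f(22,4)=495880 f(22,6)=319539 f(22,8)=170522 f(22,10)=74612 f(22,12)=26334 f(22,14)=7315 f(22,16)=1540 f(22,18)=231 f(22,20)=22 f(22,22)=1
t=23: f(23,-5)=326876 f(23,-3)=898909 f(23,-1)=1251131 f(23,1)=1318429 f(23,3)=1135211 f(23,5)=815419 f(23,7)=490061 f(23,9)=245134 f(23,11)=100946 f(23,13)=33649 f(23,15)=8855 f(23,17)=1771 f(23,19)=253 f(23,21)=23 f(23,23)=1
t=24: f(24,-4)=1225785 f(24,-2)=2150040 f(24,0)=2569560 f(24,2)=2453640 f(24,4)=1950630 f(24,6)=1305480 f(24,8)=735195 f(24,10)=346080 f(24,12)=134595 f(24,14)=42504 f(24,16)=10626 f(24,18)=2024 f(24,20)=276 f(24,22)=24 f(24,24)=1
Σ_s f(24,s) = 12926460
P = 12926460/16777216 = 3231615/4194304

Answer: 3231615/4194304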